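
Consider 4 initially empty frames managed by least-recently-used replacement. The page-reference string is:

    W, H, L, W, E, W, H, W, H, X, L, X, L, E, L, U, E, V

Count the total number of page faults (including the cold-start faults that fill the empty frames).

W -> fault, frames (W)
H -> fault, frames (W H)
L -> fault, frames (W H L)
W -> hit
E -> fault, frames (H L W E)
W -> hit
H -> hit
W -> hit
H -> hit
X -> fault, evict L, frames (E W H X)
L -> fault, evict E, frames (W H X L)
X -> hit
L -> hit
E -> fault, evict W, frames (H X L E)
L -> hit
U -> fault, evict H, frames (X E L U)
E -> hit
V -> fault, evict X, frames (L U E V)
Page faults: 9.

9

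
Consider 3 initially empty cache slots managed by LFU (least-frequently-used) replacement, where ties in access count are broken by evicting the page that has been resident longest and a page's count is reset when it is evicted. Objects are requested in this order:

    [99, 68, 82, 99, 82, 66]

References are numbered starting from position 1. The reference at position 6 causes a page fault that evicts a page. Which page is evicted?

68

pos 1: 99: miss, frames [99]
pos 2: 68: miss, frames [99, 68]
pos 3: 82: miss, frames [99, 68, 82]
pos 4: 99: hit
pos 5: 82: hit
pos 6: 66: miss, evict 68, frames [99, 82, 66]
At position 6, page 68 is evicted.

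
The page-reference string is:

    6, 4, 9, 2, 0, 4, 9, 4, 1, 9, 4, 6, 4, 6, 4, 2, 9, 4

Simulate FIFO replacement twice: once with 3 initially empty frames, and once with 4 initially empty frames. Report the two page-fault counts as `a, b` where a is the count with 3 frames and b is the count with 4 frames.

12, 10

3 frames: F F F F F F F . F . . F F . . F F . → 12 faults.
4 frames: F F F F F . . . F . F F . . . F F . → 10 faults.
10 < 12: adding a frame reduced faults, as is typical.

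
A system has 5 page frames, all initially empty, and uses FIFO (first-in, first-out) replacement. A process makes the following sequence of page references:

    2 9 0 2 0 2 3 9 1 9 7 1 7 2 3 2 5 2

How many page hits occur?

10

2: fault, frames [2]
9: fault, frames [2, 9]
0: fault, frames [2, 9, 0]
2: hit
0: hit
2: hit
3: fault, frames [2, 9, 0, 3]
9: hit
1: fault, frames [2, 9, 0, 3, 1]
9: hit
7: fault, evict 2, frames [9, 0, 3, 1, 7]
1: hit
7: hit
2: fault, evict 9, frames [0, 3, 1, 7, 2]
3: hit
2: hit
5: fault, evict 0, frames [3, 1, 7, 2, 5]
2: hit
Hits: 10.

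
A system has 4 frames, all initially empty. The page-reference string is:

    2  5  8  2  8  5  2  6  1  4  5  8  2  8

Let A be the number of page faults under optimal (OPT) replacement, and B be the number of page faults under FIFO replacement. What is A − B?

-3

Under OPT: F F F . . . . F F F . . . . → 6 faults.
Under FIFO: F F F . . . . F F F F F F . → 9 faults.
A − B = 6 − 9 = -3.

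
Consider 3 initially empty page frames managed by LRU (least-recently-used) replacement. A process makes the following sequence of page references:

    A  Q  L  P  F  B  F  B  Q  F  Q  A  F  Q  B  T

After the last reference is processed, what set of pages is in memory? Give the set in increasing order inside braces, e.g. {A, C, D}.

A → fault, frames (A)
Q → fault, frames (A Q)
L → fault, frames (A Q L)
P → fault, evict A, frames (Q L P)
F → fault, evict Q, frames (L P F)
B → fault, evict L, frames (P F B)
F → hit
B → hit
Q → fault, evict P, frames (F B Q)
F → hit
Q → hit
A → fault, evict B, frames (F Q A)
F → hit
Q → hit
B → fault, evict A, frames (F Q B)
T → fault, evict F, frames (Q B T)

{B, Q, T}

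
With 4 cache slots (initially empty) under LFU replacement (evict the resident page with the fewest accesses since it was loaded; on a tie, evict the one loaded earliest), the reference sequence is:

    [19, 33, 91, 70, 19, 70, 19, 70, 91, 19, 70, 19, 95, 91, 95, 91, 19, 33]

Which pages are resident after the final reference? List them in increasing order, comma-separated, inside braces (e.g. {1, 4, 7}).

{19, 33, 70, 91}

19: miss, frames {19}
33: miss, frames {19,33}
91: miss, frames {19,33,91}
70: miss, frames {19,33,91,70}
19: hit
70: hit
19: hit
70: hit
91: hit
19: hit
70: hit
19: hit
95: miss, evict 33, frames {19,91,70,95}
91: hit
95: hit
91: hit
19: hit
33: miss, evict 95, frames {19,91,70,33}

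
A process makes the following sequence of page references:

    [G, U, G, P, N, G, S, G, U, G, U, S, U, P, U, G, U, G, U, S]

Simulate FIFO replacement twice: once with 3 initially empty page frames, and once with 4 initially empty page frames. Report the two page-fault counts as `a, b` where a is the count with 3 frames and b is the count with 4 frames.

10, 8

3 frames: F F . F F F F . F . . . . F . F . . . F → 10 faults.
4 frames: F F . F F . F F F . . . . F . . . . . . → 8 faults.
8 < 10: adding a frame reduced faults, as is typical.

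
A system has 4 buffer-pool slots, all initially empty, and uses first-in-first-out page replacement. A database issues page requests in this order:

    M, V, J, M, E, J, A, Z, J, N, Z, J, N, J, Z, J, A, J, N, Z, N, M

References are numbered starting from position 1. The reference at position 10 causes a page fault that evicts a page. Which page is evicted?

pos 1: M: fault, frames {M}
pos 2: V: fault, frames {M,V}
pos 3: J: fault, frames {M,V,J}
pos 4: M: hit
pos 5: E: fault, frames {M,V,J,E}
pos 6: J: hit
pos 7: A: fault, evict M, frames {V,J,E,A}
pos 8: Z: fault, evict V, frames {J,E,A,Z}
pos 9: J: hit
pos 10: N: fault, evict J, frames {E,A,Z,N}
At position 10, page J is evicted.

J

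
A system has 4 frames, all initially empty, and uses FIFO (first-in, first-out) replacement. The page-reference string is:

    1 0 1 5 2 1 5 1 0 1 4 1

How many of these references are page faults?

6

1 -> miss, frames (1)
0 -> miss, frames (1 0)
1 -> hit
5 -> miss, frames (1 0 5)
2 -> miss, frames (1 0 5 2)
1 -> hit
5 -> hit
1 -> hit
0 -> hit
1 -> hit
4 -> miss, evict 1, frames (0 5 2 4)
1 -> miss, evict 0, frames (5 2 4 1)
Page faults: 6.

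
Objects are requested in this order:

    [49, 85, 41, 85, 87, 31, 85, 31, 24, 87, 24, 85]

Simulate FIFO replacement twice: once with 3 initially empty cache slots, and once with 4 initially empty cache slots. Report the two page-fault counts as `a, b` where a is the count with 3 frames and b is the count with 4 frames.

3 frames: F F F . F F F . F F . . → 8 faults.
4 frames: F F F . F F . . F . . F → 7 faults.
7 < 8: adding a frame reduced faults, as is typical.

8, 7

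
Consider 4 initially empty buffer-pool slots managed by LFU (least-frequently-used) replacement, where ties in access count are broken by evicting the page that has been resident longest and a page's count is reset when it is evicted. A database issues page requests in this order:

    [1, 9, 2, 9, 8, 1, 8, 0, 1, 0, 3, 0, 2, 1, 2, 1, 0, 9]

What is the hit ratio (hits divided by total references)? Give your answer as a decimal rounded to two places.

0.56

1 → fault, frames {1}
9 → fault, frames {1,9}
2 → fault, frames {1,9,2}
9 → hit
8 → fault, frames {1,9,2,8}
1 → hit
8 → hit
0 → fault, evict 2, frames {1,9,8,0}
1 → hit
0 → hit
3 → fault, evict 9, frames {1,8,0,3}
0 → hit
2 → fault, evict 3, frames {1,8,0,2}
1 → hit
2 → hit
1 → hit
0 → hit
9 → fault, evict 8, frames {1,0,2,9}
Hits: 10 of 18 references → 10/18 = 0.5556.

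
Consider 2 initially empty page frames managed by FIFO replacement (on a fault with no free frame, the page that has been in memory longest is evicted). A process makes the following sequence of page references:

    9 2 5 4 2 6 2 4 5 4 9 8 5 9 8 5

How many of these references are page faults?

14

9 → miss, frames {9}
2 → miss, frames {9,2}
5 → miss, evict 9, frames {2,5}
4 → miss, evict 2, frames {5,4}
2 → miss, evict 5, frames {4,2}
6 → miss, evict 4, frames {2,6}
2 → hit
4 → miss, evict 2, frames {6,4}
5 → miss, evict 6, frames {4,5}
4 → hit
9 → miss, evict 4, frames {5,9}
8 → miss, evict 5, frames {9,8}
5 → miss, evict 9, frames {8,5}
9 → miss, evict 8, frames {5,9}
8 → miss, evict 5, frames {9,8}
5 → miss, evict 9, frames {8,5}
Page faults: 14.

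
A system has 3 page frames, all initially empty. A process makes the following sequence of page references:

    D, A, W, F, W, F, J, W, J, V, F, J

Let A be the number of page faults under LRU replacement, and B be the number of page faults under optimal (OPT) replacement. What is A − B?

Under LRU: F F F F . . F . . F F . → 7 faults.
Under OPT: F F F F . . F . . F . . → 6 faults.
A − B = 7 − 6 = 1.

1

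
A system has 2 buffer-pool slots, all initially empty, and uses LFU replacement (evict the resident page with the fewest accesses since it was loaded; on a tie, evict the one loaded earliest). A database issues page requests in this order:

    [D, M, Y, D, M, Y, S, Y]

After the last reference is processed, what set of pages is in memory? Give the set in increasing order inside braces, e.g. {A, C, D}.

{S, Y}

D: fault, frames {D}
M: fault, frames {D,M}
Y: fault, evict D, frames {M,Y}
D: fault, evict M, frames {Y,D}
M: fault, evict Y, frames {D,M}
Y: fault, evict D, frames {M,Y}
S: fault, evict M, frames {Y,S}
Y: hit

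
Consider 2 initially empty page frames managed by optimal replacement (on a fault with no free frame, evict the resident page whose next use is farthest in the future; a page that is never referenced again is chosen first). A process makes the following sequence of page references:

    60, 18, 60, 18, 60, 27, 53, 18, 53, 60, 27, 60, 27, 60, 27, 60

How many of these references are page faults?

60 -> fault, frames [60]
18 -> fault, frames [60, 18]
60 -> hit
18 -> hit
60 -> hit
27 -> fault, evict 60, frames [18, 27]
53 -> fault, evict 27, frames [18, 53]
18 -> hit
53 -> hit
60 -> fault, evict 53, frames [18, 60]
27 -> fault, evict 18, frames [60, 27]
60 -> hit
27 -> hit
60 -> hit
27 -> hit
60 -> hit
Page faults: 6.

6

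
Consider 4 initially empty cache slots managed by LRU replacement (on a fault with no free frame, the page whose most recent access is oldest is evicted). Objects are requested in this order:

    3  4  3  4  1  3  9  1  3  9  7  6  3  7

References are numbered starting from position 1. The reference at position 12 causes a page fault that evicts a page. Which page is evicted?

1

pos 1: 3 -> miss, frames (3)
pos 2: 4 -> miss, frames (3 4)
pos 3: 3 -> hit
pos 4: 4 -> hit
pos 5: 1 -> miss, frames (3 4 1)
pos 6: 3 -> hit
pos 7: 9 -> miss, frames (4 1 3 9)
pos 8: 1 -> hit
pos 9: 3 -> hit
pos 10: 9 -> hit
pos 11: 7 -> miss, evict 4, frames (1 3 9 7)
pos 12: 6 -> miss, evict 1, frames (3 9 7 6)
At position 12, page 1 is evicted.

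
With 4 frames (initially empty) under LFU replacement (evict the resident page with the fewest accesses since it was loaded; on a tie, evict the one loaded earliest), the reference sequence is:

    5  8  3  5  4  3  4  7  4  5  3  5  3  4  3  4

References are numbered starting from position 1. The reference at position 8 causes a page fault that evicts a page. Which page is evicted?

8

pos 1: 5: fault, frames (5)
pos 2: 8: fault, frames (5 8)
pos 3: 3: fault, frames (5 8 3)
pos 4: 5: hit
pos 5: 4: fault, frames (5 8 3 4)
pos 6: 3: hit
pos 7: 4: hit
pos 8: 7: fault, evict 8, frames (5 3 4 7)
At position 8, page 8 is evicted.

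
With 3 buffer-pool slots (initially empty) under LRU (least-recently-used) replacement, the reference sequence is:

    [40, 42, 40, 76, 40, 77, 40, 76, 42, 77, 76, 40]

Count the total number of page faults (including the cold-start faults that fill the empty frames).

40 → fault, frames (40)
42 → fault, frames (40 42)
40 → hit
76 → fault, frames (42 40 76)
40 → hit
77 → fault, evict 42, frames (76 40 77)
40 → hit
76 → hit
42 → fault, evict 77, frames (40 76 42)
77 → fault, evict 40, frames (76 42 77)
76 → hit
40 → fault, evict 42, frames (77 76 40)
Page faults: 7.

7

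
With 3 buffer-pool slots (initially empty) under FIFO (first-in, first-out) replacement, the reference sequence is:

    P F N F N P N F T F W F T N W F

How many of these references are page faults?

P → miss, frames (P)
F → miss, frames (P F)
N → miss, frames (P F N)
F → hit
N → hit
P → hit
N → hit
F → hit
T → miss, evict P, frames (F N T)
F → hit
W → miss, evict F, frames (N T W)
F → miss, evict N, frames (T W F)
T → hit
N → miss, evict T, frames (W F N)
W → hit
F → hit
Page faults: 7.

7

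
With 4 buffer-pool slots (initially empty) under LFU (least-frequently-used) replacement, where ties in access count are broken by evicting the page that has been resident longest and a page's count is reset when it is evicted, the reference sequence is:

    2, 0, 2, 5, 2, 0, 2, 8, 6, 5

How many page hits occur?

4

2 → miss, frames {2}
0 → miss, frames {2,0}
2 → hit
5 → miss, frames {2,0,5}
2 → hit
0 → hit
2 → hit
8 → miss, frames {2,0,5,8}
6 → miss, evict 5, frames {2,0,8,6}
5 → miss, evict 8, frames {2,0,6,5}
Hits: 4.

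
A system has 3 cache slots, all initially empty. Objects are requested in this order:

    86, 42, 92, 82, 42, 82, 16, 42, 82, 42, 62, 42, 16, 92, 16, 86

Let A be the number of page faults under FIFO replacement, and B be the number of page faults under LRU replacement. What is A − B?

1

Under FIFO: F F F F . . F F . . F . . F F F → 10 faults.
Under LRU: F F F F . . F . . . F . F F . F → 9 faults.
A − B = 10 − 9 = 1.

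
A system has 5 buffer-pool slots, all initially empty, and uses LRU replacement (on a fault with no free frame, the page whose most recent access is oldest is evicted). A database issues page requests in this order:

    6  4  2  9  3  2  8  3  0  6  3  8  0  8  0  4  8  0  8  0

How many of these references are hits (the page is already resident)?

6 -> fault, frames [6]
4 -> fault, frames [6, 4]
2 -> fault, frames [6, 4, 2]
9 -> fault, frames [6, 4, 2, 9]
3 -> fault, frames [6, 4, 2, 9, 3]
2 -> hit
8 -> fault, evict 6, frames [4, 9, 3, 2, 8]
3 -> hit
0 -> fault, evict 4, frames [9, 2, 8, 3, 0]
6 -> fault, evict 9, frames [2, 8, 3, 0, 6]
3 -> hit
8 -> hit
0 -> hit
8 -> hit
0 -> hit
4 -> fault, evict 2, frames [6, 3, 8, 0, 4]
8 -> hit
0 -> hit
8 -> hit
0 -> hit
Hits: 11.

11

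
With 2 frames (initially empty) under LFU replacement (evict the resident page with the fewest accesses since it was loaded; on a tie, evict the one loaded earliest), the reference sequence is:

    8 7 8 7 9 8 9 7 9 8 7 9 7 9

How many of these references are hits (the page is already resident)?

7

8: miss, frames {8}
7: miss, frames {8,7}
8: hit
7: hit
9: miss, evict 8, frames {7,9}
8: miss, evict 9, frames {7,8}
9: miss, evict 8, frames {7,9}
7: hit
9: hit
8: miss, evict 9, frames {7,8}
7: hit
9: miss, evict 8, frames {7,9}
7: hit
9: hit
Hits: 7.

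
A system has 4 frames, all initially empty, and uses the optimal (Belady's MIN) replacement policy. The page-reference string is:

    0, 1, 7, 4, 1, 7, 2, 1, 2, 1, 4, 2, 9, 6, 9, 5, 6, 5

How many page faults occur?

8

0: miss, frames {0}
1: miss, frames {0,1}
7: miss, frames {0,1,7}
4: miss, frames {0,1,7,4}
1: hit
7: hit
2: miss, evict 7, frames {0,1,4,2}
1: hit
2: hit
1: hit
4: hit
2: hit
9: miss, evict 2, frames {0,1,4,9}
6: miss, evict 4, frames {0,1,9,6}
9: hit
5: miss, evict 9, frames {0,1,6,5}
6: hit
5: hit
Page faults: 8.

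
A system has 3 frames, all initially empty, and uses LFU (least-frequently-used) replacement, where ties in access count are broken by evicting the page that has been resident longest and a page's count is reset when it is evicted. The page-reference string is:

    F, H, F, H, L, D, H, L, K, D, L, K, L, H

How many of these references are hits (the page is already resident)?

4

F: miss, frames [F]
H: miss, frames [F, H]
F: hit
H: hit
L: miss, frames [F, H, L]
D: miss, evict L, frames [F, H, D]
H: hit
L: miss, evict D, frames [F, H, L]
K: miss, evict L, frames [F, H, K]
D: miss, evict K, frames [F, H, D]
L: miss, evict D, frames [F, H, L]
K: miss, evict L, frames [F, H, K]
L: miss, evict K, frames [F, H, L]
H: hit
Hits: 4.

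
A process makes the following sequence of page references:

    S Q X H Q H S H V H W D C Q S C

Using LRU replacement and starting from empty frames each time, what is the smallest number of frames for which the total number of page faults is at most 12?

f=1: 16 faults
f=2: 13 faults
f=3: 11 faults
f=4: 10 faults
f=5: 10 faults
f=6: 10 faults
f=7: 8 faults
f=8: 8 faults
Smallest f with faults ≤ 12 is 3.

3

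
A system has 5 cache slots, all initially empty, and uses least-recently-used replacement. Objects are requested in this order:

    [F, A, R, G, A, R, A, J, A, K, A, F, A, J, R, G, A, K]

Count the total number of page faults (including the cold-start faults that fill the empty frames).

9

F -> fault, frames {F}
A -> fault, frames {F,A}
R -> fault, frames {F,A,R}
G -> fault, frames {F,A,R,G}
A -> hit
R -> hit
A -> hit
J -> fault, frames {F,G,R,A,J}
A -> hit
K -> fault, evict F, frames {G,R,J,A,K}
A -> hit
F -> fault, evict G, frames {R,J,K,A,F}
A -> hit
J -> hit
R -> hit
G -> fault, evict K, frames {F,A,J,R,G}
A -> hit
K -> fault, evict F, frames {J,R,G,A,K}
Page faults: 9.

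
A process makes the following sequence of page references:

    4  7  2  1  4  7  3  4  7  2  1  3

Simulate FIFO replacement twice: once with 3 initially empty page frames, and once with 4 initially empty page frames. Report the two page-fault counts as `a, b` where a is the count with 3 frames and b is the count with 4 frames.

9, 10

3 frames: F F F F F F F . . F F . → 9 faults.
4 frames: F F F F . . F F F F F F → 10 faults.
10 > 9: adding a frame increased faults — Belady's anomaly.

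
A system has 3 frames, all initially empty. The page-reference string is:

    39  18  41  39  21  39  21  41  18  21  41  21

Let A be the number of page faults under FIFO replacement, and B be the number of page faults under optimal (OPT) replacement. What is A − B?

3

Under FIFO: F F F . F F . . F . F F → 8 faults.
Under OPT: F F F . F . . . F . . . → 5 faults.
A − B = 8 − 5 = 3.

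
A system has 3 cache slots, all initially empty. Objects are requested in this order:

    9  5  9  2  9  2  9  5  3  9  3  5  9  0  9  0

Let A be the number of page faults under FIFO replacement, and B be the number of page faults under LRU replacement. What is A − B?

2

Under FIFO: F F . F . . . . F F . F . F . . → 7 faults.
Under LRU: F F . F . . . . F . . . . F . . → 5 faults.
A − B = 7 − 5 = 2.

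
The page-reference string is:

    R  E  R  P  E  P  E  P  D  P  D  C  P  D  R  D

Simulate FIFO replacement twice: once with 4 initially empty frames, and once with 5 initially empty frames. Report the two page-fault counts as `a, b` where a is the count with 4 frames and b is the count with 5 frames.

6, 5

4 frames: F F . F . . . . F . . F . . F . → 6 faults.
5 frames: F F . F . . . . F . . F . . . . → 5 faults.
5 < 6: adding a frame reduced faults, as is typical.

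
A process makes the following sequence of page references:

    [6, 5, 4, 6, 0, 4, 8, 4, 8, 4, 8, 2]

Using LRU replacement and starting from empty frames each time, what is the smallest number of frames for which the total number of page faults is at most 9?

f=1: 12 faults
f=2: 8 faults
f=3: 6 faults
f=4: 6 faults
f=5: 6 faults
f=6: 6 faults
Smallest f with faults ≤ 9 is 2.

2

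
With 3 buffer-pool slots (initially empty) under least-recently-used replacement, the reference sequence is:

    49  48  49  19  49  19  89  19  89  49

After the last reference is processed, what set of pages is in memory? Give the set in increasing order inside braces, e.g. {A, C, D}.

49 -> miss, frames [49]
48 -> miss, frames [49, 48]
49 -> hit
19 -> miss, frames [48, 49, 19]
49 -> hit
19 -> hit
89 -> miss, evict 48, frames [49, 19, 89]
19 -> hit
89 -> hit
49 -> hit

{19, 49, 89}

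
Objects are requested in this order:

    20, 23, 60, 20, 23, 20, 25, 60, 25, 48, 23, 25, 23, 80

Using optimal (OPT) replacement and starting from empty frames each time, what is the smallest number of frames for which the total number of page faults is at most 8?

f=1: 14 faults
f=2: 9 faults
f=3: 6 faults
f=4: 6 faults
f=5: 6 faults
f=6: 6 faults
Smallest f with faults ≤ 8 is 3.

3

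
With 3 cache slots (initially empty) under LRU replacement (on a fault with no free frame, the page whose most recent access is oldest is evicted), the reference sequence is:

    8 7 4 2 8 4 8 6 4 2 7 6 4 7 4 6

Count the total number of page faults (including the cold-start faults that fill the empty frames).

8 → miss, frames [8]
7 → miss, frames [8, 7]
4 → miss, frames [8, 7, 4]
2 → miss, evict 8, frames [7, 4, 2]
8 → miss, evict 7, frames [4, 2, 8]
4 → hit
8 → hit
6 → miss, evict 2, frames [4, 8, 6]
4 → hit
2 → miss, evict 8, frames [6, 4, 2]
7 → miss, evict 6, frames [4, 2, 7]
6 → miss, evict 4, frames [2, 7, 6]
4 → miss, evict 2, frames [7, 6, 4]
7 → hit
4 → hit
6 → hit
Page faults: 10.

10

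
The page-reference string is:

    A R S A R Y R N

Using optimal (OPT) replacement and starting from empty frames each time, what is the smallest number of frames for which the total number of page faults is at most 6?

f=1: 8 faults
f=2: 6 faults
f=3: 5 faults
f=4: 5 faults
f=5: 5 faults
Smallest f with faults ≤ 6 is 2.

2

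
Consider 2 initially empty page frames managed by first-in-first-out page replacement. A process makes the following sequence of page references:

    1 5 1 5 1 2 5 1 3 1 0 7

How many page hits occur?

5

1 -> miss, frames {1}
5 -> miss, frames {1,5}
1 -> hit
5 -> hit
1 -> hit
2 -> miss, evict 1, frames {5,2}
5 -> hit
1 -> miss, evict 5, frames {2,1}
3 -> miss, evict 2, frames {1,3}
1 -> hit
0 -> miss, evict 1, frames {3,0}
7 -> miss, evict 3, frames {0,7}
Hits: 5.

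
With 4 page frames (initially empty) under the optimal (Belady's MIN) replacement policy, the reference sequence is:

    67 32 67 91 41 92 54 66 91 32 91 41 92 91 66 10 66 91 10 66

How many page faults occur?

9

67: fault, frames {67}
32: fault, frames {67,32}
67: hit
91: fault, frames {67,32,91}
41: fault, frames {67,32,91,41}
92: fault, evict 67, frames {32,91,41,92}
54: fault, evict 92, frames {32,91,41,54}
66: fault, evict 54, frames {32,91,41,66}
91: hit
32: hit
91: hit
41: hit
92: fault, evict 41, frames {32,91,66,92}
91: hit
66: hit
10: fault, evict 92, frames {32,91,66,10}
66: hit
91: hit
10: hit
66: hit
Page faults: 9.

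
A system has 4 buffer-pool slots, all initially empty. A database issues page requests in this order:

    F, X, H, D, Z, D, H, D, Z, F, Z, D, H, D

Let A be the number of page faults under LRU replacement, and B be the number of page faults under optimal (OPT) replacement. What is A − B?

Under LRU: F F F F F . . . . F . . . . → 6 faults.
Under OPT: F F F F F . . . . . . . . . → 5 faults.
A − B = 6 − 5 = 1.

1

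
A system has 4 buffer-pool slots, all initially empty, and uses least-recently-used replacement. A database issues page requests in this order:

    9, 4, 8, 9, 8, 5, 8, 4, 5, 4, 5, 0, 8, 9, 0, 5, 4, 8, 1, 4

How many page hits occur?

11

9: miss, frames (9)
4: miss, frames (9 4)
8: miss, frames (9 4 8)
9: hit
8: hit
5: miss, frames (4 9 8 5)
8: hit
4: hit
5: hit
4: hit
5: hit
0: miss, evict 9, frames (8 4 5 0)
8: hit
9: miss, evict 4, frames (5 0 8 9)
0: hit
5: hit
4: miss, evict 8, frames (9 0 5 4)
8: miss, evict 9, frames (0 5 4 8)
1: miss, evict 0, frames (5 4 8 1)
4: hit
Hits: 11.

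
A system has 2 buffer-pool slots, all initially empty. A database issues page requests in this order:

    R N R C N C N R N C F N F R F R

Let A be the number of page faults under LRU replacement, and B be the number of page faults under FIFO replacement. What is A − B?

Under LRU: F F . F F . . F . F F F . F . . → 9 faults.
Under FIFO: F F . F . . . F F F F F . F F . → 10 faults.
A − B = 9 − 10 = -1.

-1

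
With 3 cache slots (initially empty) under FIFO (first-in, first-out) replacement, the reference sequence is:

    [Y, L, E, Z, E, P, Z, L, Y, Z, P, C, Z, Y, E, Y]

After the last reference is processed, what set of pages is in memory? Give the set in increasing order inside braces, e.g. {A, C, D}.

{C, E, Y}

Y: fault, frames (Y)
L: fault, frames (Y L)
E: fault, frames (Y L E)
Z: fault, evict Y, frames (L E Z)
E: hit
P: fault, evict L, frames (E Z P)
Z: hit
L: fault, evict E, frames (Z P L)
Y: fault, evict Z, frames (P L Y)
Z: fault, evict P, frames (L Y Z)
P: fault, evict L, frames (Y Z P)
C: fault, evict Y, frames (Z P C)
Z: hit
Y: fault, evict Z, frames (P C Y)
E: fault, evict P, frames (C Y E)
Y: hit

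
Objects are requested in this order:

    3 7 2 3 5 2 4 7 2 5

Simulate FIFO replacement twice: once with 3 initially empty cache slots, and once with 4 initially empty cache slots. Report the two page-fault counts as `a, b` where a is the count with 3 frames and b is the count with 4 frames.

3 frames: F F F . F . F F F F → 8 faults.
4 frames: F F F . F . F . . . → 5 faults.
5 < 8: adding a frame reduced faults, as is typical.

8, 5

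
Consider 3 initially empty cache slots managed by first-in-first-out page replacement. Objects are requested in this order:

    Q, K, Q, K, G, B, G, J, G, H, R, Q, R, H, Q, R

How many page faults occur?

8

Q: miss, frames {Q}
K: miss, frames {Q,K}
Q: hit
K: hit
G: miss, frames {Q,K,G}
B: miss, evict Q, frames {K,G,B}
G: hit
J: miss, evict K, frames {G,B,J}
G: hit
H: miss, evict G, frames {B,J,H}
R: miss, evict B, frames {J,H,R}
Q: miss, evict J, frames {H,R,Q}
R: hit
H: hit
Q: hit
R: hit
Page faults: 8.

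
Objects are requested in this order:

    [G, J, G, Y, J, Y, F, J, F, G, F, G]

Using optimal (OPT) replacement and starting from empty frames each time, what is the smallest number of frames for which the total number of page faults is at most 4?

3

f=1: 12 faults
f=2: 5 faults
f=3: 4 faults
f=4: 4 faults
Smallest f with faults ≤ 4 is 3.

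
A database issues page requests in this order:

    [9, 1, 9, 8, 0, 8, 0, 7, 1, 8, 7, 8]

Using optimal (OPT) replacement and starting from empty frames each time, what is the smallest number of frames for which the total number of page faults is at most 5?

3

f=1: 12 faults
f=2: 7 faults
f=3: 5 faults
f=4: 5 faults
f=5: 5 faults
Smallest f with faults ≤ 5 is 3.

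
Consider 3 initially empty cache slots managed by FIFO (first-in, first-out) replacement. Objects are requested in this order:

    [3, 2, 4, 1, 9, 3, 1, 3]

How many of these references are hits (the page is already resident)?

3: fault, frames {3}
2: fault, frames {3,2}
4: fault, frames {3,2,4}
1: fault, evict 3, frames {2,4,1}
9: fault, evict 2, frames {4,1,9}
3: fault, evict 4, frames {1,9,3}
1: hit
3: hit
Hits: 2.

2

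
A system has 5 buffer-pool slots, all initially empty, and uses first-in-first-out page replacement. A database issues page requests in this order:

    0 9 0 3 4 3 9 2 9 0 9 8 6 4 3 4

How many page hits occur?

0 → fault, frames (0)
9 → fault, frames (0 9)
0 → hit
3 → fault, frames (0 9 3)
4 → fault, frames (0 9 3 4)
3 → hit
9 → hit
2 → fault, frames (0 9 3 4 2)
9 → hit
0 → hit
9 → hit
8 → fault, evict 0, frames (9 3 4 2 8)
6 → fault, evict 9, frames (3 4 2 8 6)
4 → hit
3 → hit
4 → hit
Hits: 9.

9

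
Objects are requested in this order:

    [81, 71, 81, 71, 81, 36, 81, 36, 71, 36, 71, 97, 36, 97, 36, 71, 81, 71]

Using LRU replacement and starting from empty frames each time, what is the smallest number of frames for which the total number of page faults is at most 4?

4

f=1: 18 faults
f=2: 8 faults
f=3: 5 faults
f=4: 4 faults
Smallest f with faults ≤ 4 is 4.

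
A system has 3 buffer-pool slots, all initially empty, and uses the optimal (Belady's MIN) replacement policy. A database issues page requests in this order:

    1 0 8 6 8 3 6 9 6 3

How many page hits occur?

4

1 → miss, frames {1}
0 → miss, frames {1,0}
8 → miss, frames {1,0,8}
6 → miss, evict 0, frames {1,8,6}
8 → hit
3 → miss, evict 8, frames {1,6,3}
6 → hit
9 → miss, evict 1, frames {6,3,9}
6 → hit
3 → hit
Hits: 4.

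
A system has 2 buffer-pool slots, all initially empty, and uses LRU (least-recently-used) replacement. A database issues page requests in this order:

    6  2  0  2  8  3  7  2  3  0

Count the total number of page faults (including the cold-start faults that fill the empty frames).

6 → fault, frames (6)
2 → fault, frames (6 2)
0 → fault, evict 6, frames (2 0)
2 → hit
8 → fault, evict 0, frames (2 8)
3 → fault, evict 2, frames (8 3)
7 → fault, evict 8, frames (3 7)
2 → fault, evict 3, frames (7 2)
3 → fault, evict 7, frames (2 3)
0 → fault, evict 2, frames (3 0)
Page faults: 9.

9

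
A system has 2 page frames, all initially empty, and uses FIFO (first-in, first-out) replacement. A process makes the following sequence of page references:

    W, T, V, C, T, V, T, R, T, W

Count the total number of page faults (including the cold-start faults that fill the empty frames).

9

W → miss, frames [W]
T → miss, frames [W, T]
V → miss, evict W, frames [T, V]
C → miss, evict T, frames [V, C]
T → miss, evict V, frames [C, T]
V → miss, evict C, frames [T, V]
T → hit
R → miss, evict T, frames [V, R]
T → miss, evict V, frames [R, T]
W → miss, evict R, frames [T, W]
Page faults: 9.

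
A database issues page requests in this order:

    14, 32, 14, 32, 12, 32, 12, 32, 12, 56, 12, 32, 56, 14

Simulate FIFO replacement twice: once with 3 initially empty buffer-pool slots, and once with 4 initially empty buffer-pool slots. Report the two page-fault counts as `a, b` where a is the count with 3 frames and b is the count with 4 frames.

3 frames: F F . . F . . . . F . . . F → 5 faults.
4 frames: F F . . F . . . . F . . . . → 4 faults.
4 < 5: adding a frame reduced faults, as is typical.

5, 4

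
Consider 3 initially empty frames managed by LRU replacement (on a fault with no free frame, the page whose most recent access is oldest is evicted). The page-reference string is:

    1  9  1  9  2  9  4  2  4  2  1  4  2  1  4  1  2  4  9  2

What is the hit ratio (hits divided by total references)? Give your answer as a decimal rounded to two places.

0.70

1 → miss, frames [1]
9 → miss, frames [1, 9]
1 → hit
9 → hit
2 → miss, frames [1, 9, 2]
9 → hit
4 → miss, evict 1, frames [2, 9, 4]
2 → hit
4 → hit
2 → hit
1 → miss, evict 9, frames [4, 2, 1]
4 → hit
2 → hit
1 → hit
4 → hit
1 → hit
2 → hit
4 → hit
9 → miss, evict 1, frames [2, 4, 9]
2 → hit
Hits: 14 of 20 references → 14/20 = 0.7000.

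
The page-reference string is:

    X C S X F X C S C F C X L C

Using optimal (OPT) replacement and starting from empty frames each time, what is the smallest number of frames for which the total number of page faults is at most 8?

3

f=1: 14 faults
f=2: 9 faults
f=3: 7 faults
f=4: 5 faults
f=5: 5 faults
Smallest f with faults ≤ 8 is 3.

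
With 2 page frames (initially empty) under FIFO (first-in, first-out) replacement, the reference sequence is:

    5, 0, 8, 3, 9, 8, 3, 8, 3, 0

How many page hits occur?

5: fault, frames [5]
0: fault, frames [5, 0]
8: fault, evict 5, frames [0, 8]
3: fault, evict 0, frames [8, 3]
9: fault, evict 8, frames [3, 9]
8: fault, evict 3, frames [9, 8]
3: fault, evict 9, frames [8, 3]
8: hit
3: hit
0: fault, evict 8, frames [3, 0]
Hits: 2.

2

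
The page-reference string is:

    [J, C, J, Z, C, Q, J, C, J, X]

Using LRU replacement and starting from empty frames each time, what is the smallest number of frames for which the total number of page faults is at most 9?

2

f=1: 10 faults
f=2: 8 faults
f=3: 6 faults
f=4: 5 faults
f=5: 5 faults
Smallest f with faults ≤ 9 is 2.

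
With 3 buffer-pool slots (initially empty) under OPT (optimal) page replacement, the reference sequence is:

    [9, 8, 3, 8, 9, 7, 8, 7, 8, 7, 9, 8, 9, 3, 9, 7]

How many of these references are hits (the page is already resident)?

11

9 → fault, frames [9]
8 → fault, frames [9, 8]
3 → fault, frames [9, 8, 3]
8 → hit
9 → hit
7 → fault, evict 3, frames [9, 8, 7]
8 → hit
7 → hit
8 → hit
7 → hit
9 → hit
8 → hit
9 → hit
3 → fault, evict 8, frames [9, 7, 3]
9 → hit
7 → hit
Hits: 11.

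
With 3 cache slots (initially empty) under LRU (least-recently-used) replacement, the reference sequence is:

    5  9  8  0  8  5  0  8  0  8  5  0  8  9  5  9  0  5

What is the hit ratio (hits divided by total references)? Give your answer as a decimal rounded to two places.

5: miss, frames (5)
9: miss, frames (5 9)
8: miss, frames (5 9 8)
0: miss, evict 5, frames (9 8 0)
8: hit
5: miss, evict 9, frames (0 8 5)
0: hit
8: hit
0: hit
8: hit
5: hit
0: hit
8: hit
9: miss, evict 5, frames (0 8 9)
5: miss, evict 0, frames (8 9 5)
9: hit
0: miss, evict 8, frames (5 9 0)
5: hit
Hits: 10 of 18 references → 10/18 = 0.5556.

0.56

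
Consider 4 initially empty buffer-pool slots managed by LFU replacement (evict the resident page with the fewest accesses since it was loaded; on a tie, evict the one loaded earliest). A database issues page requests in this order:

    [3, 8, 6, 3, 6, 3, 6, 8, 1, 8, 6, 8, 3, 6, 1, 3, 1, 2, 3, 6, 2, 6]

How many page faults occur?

5

3 -> miss, frames [3]
8 -> miss, frames [3, 8]
6 -> miss, frames [3, 8, 6]
3 -> hit
6 -> hit
3 -> hit
6 -> hit
8 -> hit
1 -> miss, frames [3, 8, 6, 1]
8 -> hit
6 -> hit
8 -> hit
3 -> hit
6 -> hit
1 -> hit
3 -> hit
1 -> hit
2 -> miss, evict 1, frames [3, 8, 6, 2]
3 -> hit
6 -> hit
2 -> hit
6 -> hit
Page faults: 5.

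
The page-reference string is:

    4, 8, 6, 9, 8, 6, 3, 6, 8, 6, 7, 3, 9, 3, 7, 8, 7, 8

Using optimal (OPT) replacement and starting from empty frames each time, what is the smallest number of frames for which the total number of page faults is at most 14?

2

f=1: 18 faults
f=2: 12 faults
f=3: 8 faults
f=4: 6 faults
f=5: 6 faults
f=6: 6 faults
Smallest f with faults ≤ 14 is 2.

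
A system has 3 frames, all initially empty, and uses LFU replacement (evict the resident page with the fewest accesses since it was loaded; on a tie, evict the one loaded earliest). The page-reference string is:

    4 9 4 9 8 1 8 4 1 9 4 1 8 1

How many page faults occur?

4: fault, frames (4)
9: fault, frames (4 9)
4: hit
9: hit
8: fault, frames (4 9 8)
1: fault, evict 8, frames (4 9 1)
8: fault, evict 1, frames (4 9 8)
4: hit
1: fault, evict 8, frames (4 9 1)
9: hit
4: hit
1: hit
8: fault, evict 1, frames (4 9 8)
1: fault, evict 8, frames (4 9 1)
Page faults: 8.

8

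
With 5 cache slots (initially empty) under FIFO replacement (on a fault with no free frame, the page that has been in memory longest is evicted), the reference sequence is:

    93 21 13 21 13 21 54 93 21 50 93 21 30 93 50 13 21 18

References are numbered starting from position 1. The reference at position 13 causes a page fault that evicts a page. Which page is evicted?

93

pos 1: 93: fault, frames (93)
pos 2: 21: fault, frames (93 21)
pos 3: 13: fault, frames (93 21 13)
pos 4: 21: hit
pos 5: 13: hit
pos 6: 21: hit
pos 7: 54: fault, frames (93 21 13 54)
pos 8: 93: hit
pos 9: 21: hit
pos 10: 50: fault, frames (93 21 13 54 50)
pos 11: 93: hit
pos 12: 21: hit
pos 13: 30: fault, evict 93, frames (21 13 54 50 30)
At position 13, page 93 is evicted.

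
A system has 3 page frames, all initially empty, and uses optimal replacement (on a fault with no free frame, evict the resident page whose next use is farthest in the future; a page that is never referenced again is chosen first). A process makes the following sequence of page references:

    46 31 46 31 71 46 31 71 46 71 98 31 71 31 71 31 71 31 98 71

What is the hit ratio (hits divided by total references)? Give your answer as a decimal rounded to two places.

0.80

46: fault, frames (46)
31: fault, frames (46 31)
46: hit
31: hit
71: fault, frames (46 31 71)
46: hit
31: hit
71: hit
46: hit
71: hit
98: fault, evict 46, frames (31 71 98)
31: hit
71: hit
31: hit
71: hit
31: hit
71: hit
31: hit
98: hit
71: hit
Hits: 16 of 20 references → 16/20 = 0.8000.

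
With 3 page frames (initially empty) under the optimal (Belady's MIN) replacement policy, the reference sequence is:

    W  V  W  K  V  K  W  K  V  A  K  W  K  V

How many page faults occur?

W → fault, frames [W]
V → fault, frames [W, V]
W → hit
K → fault, frames [W, V, K]
V → hit
K → hit
W → hit
K → hit
V → hit
A → fault, evict V, frames [W, K, A]
K → hit
W → hit
K → hit
V → fault, evict A, frames [W, K, V]
Page faults: 5.

5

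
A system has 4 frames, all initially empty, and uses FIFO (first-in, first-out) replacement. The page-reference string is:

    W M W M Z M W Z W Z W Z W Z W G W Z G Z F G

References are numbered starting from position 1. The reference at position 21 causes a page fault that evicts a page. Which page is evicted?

pos 1: W: fault, frames {W}
pos 2: M: fault, frames {W,M}
pos 3: W: hit
pos 4: M: hit
pos 5: Z: fault, frames {W,M,Z}
pos 6: M: hit
pos 7: W: hit
pos 8: Z: hit
pos 9: W: hit
pos 10: Z: hit
pos 11: W: hit
pos 12: Z: hit
pos 13: W: hit
pos 14: Z: hit
pos 15: W: hit
pos 16: G: fault, frames {W,M,Z,G}
pos 17: W: hit
pos 18: Z: hit
pos 19: G: hit
pos 20: Z: hit
pos 21: F: fault, evict W, frames {M,Z,G,F}
At position 21, page W is evicted.

W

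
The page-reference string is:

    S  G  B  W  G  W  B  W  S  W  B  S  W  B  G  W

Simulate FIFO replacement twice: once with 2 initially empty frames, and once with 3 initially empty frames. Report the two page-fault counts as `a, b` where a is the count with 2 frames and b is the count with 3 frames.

11, 6

2 frames: F F F F F . F F F . F . F . F . → 11 faults.
3 frames: F F F F . . . . F . . . . . F . → 6 faults.
6 < 11: adding a frame reduced faults, as is typical.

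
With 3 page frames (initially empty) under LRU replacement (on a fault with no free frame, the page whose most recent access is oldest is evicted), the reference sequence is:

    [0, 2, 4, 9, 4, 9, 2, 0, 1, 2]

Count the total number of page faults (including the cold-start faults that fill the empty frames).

0 → miss, frames (0)
2 → miss, frames (0 2)
4 → miss, frames (0 2 4)
9 → miss, evict 0, frames (2 4 9)
4 → hit
9 → hit
2 → hit
0 → miss, evict 4, frames (9 2 0)
1 → miss, evict 9, frames (2 0 1)
2 → hit
Page faults: 6.

6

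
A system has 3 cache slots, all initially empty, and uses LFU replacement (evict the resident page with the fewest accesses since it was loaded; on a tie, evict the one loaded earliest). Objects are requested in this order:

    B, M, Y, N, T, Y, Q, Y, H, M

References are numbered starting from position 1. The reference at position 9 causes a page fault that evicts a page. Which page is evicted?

T

pos 1: B -> miss, frames {B}
pos 2: M -> miss, frames {B,M}
pos 3: Y -> miss, frames {B,M,Y}
pos 4: N -> miss, evict B, frames {M,Y,N}
pos 5: T -> miss, evict M, frames {Y,N,T}
pos 6: Y -> hit
pos 7: Q -> miss, evict N, frames {Y,T,Q}
pos 8: Y -> hit
pos 9: H -> miss, evict T, frames {Y,Q,H}
At position 9, page T is evicted.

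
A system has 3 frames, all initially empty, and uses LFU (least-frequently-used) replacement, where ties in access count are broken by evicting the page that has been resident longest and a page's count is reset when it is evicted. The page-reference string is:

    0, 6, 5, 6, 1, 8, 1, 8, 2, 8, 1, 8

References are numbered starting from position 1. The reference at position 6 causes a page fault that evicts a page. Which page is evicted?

pos 1: 0 → miss, frames (0)
pos 2: 6 → miss, frames (0 6)
pos 3: 5 → miss, frames (0 6 5)
pos 4: 6 → hit
pos 5: 1 → miss, evict 0, frames (6 5 1)
pos 6: 8 → miss, evict 5, frames (6 1 8)
At position 6, page 5 is evicted.

5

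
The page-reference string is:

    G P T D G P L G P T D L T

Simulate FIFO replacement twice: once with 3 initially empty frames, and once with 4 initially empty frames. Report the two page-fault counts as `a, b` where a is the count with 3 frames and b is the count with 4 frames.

3 frames: F F F F F F F . . F F . . → 9 faults.
4 frames: F F F F . . F F F F F F . → 10 faults.
10 > 9: adding a frame increased faults — Belady's anomaly.

9, 10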